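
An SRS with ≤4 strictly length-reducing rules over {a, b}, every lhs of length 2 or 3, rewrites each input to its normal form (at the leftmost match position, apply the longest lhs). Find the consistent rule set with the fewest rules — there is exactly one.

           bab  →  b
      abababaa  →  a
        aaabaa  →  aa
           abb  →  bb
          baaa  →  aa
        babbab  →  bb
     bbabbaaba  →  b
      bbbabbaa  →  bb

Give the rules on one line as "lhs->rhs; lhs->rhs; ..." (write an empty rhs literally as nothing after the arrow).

  | bab => b
  | abababaa => bababaa => babaa => baa => a
  | aaabaa => abaaa => baaa => aa
  | abb => bb

aab->ba; ab->b; ba->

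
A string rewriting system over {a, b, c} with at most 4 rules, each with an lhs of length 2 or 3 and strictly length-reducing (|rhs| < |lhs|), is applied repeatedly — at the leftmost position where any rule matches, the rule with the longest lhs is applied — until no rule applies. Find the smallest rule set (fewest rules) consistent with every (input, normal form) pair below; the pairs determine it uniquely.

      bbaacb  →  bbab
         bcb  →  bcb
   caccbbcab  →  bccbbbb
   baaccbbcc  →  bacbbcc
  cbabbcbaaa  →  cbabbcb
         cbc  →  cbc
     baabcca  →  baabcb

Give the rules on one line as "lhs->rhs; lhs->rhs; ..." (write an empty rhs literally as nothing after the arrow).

  | bbaacb => bbab
  | bcb
  | caccbbcab => bccbbcab => bccbbbb
  | baaccbbcc => bacbbcc

aaa->; aac->a; ca->b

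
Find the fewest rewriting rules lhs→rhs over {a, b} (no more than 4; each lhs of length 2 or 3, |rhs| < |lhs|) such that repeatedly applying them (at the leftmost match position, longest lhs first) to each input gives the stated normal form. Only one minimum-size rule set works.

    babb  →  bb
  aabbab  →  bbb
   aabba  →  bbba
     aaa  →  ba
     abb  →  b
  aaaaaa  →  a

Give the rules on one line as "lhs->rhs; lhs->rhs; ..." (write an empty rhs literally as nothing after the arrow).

  | babb => bb
  | aabbab => bbbab => bbb
  | aabba => bbba
  | aaa => ba

aa->b; ab->; aba->; baa->ab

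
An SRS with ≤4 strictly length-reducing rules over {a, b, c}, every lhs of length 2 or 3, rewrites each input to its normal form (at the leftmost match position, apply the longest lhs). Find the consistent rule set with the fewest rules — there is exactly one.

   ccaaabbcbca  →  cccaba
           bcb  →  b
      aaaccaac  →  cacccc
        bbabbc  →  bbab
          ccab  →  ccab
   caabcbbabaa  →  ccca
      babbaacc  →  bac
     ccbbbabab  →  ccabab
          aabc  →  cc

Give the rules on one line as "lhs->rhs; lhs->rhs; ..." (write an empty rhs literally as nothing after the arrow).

aa->c; bc->; cb->c

  | ccaaabbcbca => cccabbcbca => cccabbca => cccaba
  | bcb => b
  | aaaccaac => caccaac => cacccc
  | bbabbc => bbab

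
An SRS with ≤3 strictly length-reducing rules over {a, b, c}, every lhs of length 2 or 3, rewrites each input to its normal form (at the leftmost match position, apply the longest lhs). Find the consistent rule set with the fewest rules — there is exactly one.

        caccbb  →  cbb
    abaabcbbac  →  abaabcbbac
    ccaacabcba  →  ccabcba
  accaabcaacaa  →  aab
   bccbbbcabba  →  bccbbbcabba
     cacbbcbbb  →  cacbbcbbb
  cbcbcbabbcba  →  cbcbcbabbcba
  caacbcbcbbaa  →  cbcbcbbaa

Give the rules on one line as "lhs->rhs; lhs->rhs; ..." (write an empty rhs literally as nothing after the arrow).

  | caccbb => cbb
  | abaabcbbac
  | ccaacabcba => ccabcba
  | accaabcaacaa => aabcaacaa => aabcaa => aab

acc->; caa->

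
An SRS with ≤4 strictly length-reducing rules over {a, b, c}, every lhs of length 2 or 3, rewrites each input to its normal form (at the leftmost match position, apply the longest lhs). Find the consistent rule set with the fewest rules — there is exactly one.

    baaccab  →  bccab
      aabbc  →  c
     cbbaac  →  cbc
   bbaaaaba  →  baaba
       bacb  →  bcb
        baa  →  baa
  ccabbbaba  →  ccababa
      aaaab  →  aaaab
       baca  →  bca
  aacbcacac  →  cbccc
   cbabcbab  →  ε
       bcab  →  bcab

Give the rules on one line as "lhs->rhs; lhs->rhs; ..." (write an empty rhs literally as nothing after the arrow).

ac->c; bb->; bba->cb; cba->b

  | baaccab => baccab => bccab
  | aabbc => aac => ac => c
  | cbbaac => ccbac => cbc
  | bbaaaaba => cbaaaba => baaba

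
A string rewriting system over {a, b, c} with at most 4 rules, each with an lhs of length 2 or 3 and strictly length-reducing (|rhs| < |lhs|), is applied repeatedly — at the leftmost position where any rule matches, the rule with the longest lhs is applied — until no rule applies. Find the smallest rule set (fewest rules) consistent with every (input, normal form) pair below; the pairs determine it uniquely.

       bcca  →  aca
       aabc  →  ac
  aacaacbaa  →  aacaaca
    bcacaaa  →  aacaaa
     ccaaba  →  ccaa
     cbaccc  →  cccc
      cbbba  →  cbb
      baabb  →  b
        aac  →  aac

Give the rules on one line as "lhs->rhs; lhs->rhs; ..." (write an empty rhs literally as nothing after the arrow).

ab->; ba->; bc->a

  | bcca => aca
  | aabc => ac
  | aacaacbaa => aacaaca
  | bcacaaa => aacaaa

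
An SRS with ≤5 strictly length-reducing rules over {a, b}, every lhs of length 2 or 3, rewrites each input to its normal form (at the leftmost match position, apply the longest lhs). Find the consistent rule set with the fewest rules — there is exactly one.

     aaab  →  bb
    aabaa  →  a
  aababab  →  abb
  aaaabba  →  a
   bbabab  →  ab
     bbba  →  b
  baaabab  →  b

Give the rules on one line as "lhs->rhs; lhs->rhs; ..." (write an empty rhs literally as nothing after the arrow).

  | aaab => bb
  | aabaa => abba => a
  | aababab => abbbab => abb
  | aaaabba => babba => abba => a

aaa->b; aba->bb; ba->a; bba->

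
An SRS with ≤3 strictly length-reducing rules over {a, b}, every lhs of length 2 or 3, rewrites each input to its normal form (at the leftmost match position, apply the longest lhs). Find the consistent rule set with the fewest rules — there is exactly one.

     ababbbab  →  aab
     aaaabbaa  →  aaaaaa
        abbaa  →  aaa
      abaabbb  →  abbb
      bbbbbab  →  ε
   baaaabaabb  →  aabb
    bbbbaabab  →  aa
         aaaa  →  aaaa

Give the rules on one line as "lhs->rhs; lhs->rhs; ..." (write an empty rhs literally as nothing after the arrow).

  | ababbbab => abbab => aab
  | aaaabbaa => aaaaaa
  | abbaa => aaa
  | abaabbb => abbb

baa->; bab->; bba->a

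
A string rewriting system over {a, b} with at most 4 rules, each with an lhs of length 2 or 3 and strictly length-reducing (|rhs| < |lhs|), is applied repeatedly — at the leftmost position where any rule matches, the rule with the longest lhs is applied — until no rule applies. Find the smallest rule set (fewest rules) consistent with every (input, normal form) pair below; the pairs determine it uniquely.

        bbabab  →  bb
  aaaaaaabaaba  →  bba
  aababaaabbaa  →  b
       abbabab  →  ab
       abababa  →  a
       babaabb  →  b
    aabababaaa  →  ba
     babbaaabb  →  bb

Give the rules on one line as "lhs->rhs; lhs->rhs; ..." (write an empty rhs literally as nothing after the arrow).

  | bbabab => bbbab => bab => bb
  | aaaaaaabaaba => baaaaabaaba => bbaaabaaba => bbbabaaba => babaaba => bbaaba => bbbba => bba
  | aababaaabbaa => bbabaaabbaa => bbbaaabbaa => baaabbaa => bbabbaa => bbbbaa => bbaa => bbb => b
  | abbabab => abbbab => abab => ab

aa->b; aba->a; bab->bb; bbb->b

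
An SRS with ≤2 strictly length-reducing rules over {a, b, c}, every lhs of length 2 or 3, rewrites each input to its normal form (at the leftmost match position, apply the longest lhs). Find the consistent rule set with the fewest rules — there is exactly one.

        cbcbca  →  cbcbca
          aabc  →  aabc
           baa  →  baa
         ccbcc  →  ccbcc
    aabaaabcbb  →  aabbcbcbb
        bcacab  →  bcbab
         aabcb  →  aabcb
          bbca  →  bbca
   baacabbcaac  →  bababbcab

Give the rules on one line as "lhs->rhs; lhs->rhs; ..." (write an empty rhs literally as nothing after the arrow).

  | cbcbca
  | aabc
  | baa
  | ccbcc

aaa->bc; ac->b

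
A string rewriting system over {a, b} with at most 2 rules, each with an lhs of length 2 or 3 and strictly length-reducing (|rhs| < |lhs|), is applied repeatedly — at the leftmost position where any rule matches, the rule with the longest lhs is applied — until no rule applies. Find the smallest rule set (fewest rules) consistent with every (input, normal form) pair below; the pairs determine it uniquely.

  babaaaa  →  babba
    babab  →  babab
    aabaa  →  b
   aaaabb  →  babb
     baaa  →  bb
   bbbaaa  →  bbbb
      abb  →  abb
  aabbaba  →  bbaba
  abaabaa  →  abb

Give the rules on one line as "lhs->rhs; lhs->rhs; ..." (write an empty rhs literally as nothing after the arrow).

  | babaaaa => babba
  | babab
  | aabaa => baa => b
  | aaaabb => babb

aa->; aaa->b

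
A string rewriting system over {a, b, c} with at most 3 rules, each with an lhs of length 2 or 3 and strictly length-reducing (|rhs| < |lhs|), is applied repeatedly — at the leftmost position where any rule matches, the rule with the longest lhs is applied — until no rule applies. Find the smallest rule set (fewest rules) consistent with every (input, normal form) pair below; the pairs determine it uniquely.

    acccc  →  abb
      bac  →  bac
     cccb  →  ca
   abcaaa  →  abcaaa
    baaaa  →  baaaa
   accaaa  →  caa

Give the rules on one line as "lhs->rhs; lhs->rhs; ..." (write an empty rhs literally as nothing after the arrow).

aba->c; bcb->ca; cc->b

  | acccc => abcc => abb
  | bac
  | cccb => bcb => ca
  | abcaaa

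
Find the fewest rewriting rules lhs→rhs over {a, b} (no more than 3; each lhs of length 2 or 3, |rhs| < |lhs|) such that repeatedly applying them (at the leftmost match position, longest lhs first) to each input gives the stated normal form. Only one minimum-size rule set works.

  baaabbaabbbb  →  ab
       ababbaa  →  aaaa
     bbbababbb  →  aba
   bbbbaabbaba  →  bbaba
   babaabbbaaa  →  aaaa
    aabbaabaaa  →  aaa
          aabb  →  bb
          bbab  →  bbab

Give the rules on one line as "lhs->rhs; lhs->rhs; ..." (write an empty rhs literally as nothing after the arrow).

aab->b; baa->aa; bbb->

  | baaabbaabbbb => aaabbaabbbb => abbaabbbb => abaabbbb => aaabbbb => abbbb => ab
  | ababbaa => ababaa => abaaa => aaaa
  | bbbababbb => ababbb => aba
  | bbbbaabbaba => baabbaba => aabbaba => bbaba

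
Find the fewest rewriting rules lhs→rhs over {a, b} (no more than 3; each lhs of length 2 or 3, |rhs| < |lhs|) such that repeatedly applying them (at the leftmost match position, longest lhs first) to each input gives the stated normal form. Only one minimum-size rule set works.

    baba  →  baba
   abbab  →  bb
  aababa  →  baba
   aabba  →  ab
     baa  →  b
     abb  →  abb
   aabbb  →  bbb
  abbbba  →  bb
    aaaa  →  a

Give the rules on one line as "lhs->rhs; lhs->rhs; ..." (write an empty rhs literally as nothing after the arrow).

  | baba
  | abbab => aabb => bb
  | aababa => baba
  | aabba => bba => ab

aa->; aaa->; bba->ab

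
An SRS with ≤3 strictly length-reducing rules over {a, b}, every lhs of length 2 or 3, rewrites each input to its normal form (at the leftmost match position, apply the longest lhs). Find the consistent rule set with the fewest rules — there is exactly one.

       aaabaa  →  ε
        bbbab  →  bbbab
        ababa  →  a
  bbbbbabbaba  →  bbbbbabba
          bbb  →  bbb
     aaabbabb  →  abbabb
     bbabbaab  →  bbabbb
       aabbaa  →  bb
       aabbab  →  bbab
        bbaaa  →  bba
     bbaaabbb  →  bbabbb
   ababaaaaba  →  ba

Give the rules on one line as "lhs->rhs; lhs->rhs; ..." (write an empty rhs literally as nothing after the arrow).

aa->; aba->a

  | aaabaa => abaa => aa => ε
  | bbbab
  | ababa => aba => a
  | bbbbbabbaba => bbbbbabba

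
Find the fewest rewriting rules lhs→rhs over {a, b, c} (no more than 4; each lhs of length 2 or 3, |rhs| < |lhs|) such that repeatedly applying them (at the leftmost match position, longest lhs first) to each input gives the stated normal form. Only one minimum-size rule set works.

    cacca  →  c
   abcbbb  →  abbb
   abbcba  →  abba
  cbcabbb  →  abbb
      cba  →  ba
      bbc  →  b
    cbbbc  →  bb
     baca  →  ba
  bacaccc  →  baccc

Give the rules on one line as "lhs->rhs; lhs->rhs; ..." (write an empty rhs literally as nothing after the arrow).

bc->; ca->; cb->b

  | cacca => cca => c
  | abcbbb => abbb
  | abbcba => abba
  | cbcabbb => bcabbb => abbb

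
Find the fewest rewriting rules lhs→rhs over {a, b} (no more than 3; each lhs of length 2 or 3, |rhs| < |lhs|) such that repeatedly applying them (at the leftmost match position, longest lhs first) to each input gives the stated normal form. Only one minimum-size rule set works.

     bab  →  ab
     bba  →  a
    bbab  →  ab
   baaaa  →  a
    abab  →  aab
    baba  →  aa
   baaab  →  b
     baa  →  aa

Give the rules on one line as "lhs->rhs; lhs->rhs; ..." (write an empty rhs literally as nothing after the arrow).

  | bab => ab
  | bba => ba => a
  | bbab => bab => ab
  | baaaa => aaaa => a

aaa->; ba->a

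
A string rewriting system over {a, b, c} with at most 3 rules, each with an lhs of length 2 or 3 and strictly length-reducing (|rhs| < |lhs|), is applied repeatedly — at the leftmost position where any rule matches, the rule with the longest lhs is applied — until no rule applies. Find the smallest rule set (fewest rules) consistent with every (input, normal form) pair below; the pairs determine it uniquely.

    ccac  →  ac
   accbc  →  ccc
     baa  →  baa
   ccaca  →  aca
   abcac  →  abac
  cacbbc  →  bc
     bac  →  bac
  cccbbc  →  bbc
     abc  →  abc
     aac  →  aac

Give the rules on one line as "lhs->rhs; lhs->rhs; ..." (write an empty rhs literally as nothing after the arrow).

acb->cc; cac->ac; cb->b

  | ccac => cac => ac
  | accbc => acbc => ccc
  | baa
  | ccaca => caca => aca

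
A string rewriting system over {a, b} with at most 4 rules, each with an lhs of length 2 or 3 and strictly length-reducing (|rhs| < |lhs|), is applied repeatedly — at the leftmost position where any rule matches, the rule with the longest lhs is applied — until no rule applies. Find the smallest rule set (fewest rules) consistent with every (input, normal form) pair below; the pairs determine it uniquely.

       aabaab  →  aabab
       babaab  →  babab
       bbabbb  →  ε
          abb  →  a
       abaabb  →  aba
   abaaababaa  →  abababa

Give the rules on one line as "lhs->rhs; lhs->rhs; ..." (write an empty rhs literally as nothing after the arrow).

  | aabaab => aabab
  | babaab => babab
  | bbabbb => bbbb => bb => ε
  | abb => a

baa->ba; bb->; bba->b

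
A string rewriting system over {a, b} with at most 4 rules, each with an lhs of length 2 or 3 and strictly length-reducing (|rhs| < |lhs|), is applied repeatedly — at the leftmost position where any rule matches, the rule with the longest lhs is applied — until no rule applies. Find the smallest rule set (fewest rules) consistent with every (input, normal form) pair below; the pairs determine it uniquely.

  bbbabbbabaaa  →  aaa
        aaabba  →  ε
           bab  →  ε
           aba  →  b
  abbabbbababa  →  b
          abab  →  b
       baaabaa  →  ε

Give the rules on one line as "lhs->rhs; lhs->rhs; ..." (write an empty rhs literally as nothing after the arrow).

ab->; aba->b; bab->; bb->b

  | bbbabbbabaaa => bbabbbabaaa => babbbabaaa => bbabaaa => babaaa => aaa
  | aaabba => aaba => ab => ε
  | bab => ε
  | aba => b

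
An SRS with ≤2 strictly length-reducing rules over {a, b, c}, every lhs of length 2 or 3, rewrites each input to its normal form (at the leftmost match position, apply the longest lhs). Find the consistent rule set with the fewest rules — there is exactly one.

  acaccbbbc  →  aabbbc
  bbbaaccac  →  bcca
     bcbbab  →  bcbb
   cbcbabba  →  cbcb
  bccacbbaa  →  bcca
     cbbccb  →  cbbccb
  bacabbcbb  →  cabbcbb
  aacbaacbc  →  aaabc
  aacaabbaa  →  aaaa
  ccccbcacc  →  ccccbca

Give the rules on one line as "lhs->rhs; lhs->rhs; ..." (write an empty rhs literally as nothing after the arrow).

ac->a; ba->

  | acaccbbbc => aaccbbbc => aacbbbc => aabbbc
  | bbbaaccac => bbaccac => bccac => bcca
  | bcbbab => bcbb
  | cbcbabba => cbcbba => cbcb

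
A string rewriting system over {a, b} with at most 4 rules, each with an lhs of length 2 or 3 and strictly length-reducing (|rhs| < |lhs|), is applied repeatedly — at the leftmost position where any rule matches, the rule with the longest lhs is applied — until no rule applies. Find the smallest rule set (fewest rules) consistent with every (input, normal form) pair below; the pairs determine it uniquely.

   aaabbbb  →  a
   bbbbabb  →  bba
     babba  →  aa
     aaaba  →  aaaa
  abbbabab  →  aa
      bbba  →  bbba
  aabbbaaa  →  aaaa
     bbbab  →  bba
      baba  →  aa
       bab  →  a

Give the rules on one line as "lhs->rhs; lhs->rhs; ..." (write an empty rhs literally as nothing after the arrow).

ab->a; abb->; bab->a

  | aaabbbb => aabb => a
  | bbbbabb => bbbab => bba
  | babba => aba => aa
  | aaaba => aaaa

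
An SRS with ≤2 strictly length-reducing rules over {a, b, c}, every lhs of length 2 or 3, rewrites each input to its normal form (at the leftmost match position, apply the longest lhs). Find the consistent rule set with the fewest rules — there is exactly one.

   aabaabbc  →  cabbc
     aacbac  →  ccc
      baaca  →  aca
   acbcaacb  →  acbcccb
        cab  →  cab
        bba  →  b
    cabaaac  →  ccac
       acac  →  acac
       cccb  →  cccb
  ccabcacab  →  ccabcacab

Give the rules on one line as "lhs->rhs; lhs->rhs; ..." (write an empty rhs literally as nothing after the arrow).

  | aabaabbc => cbaabbc => cabbc
  | aacbac => ccbac => ccc
  | baaca => aca
  | acbcaacb => acbcccb

aa->c; ba->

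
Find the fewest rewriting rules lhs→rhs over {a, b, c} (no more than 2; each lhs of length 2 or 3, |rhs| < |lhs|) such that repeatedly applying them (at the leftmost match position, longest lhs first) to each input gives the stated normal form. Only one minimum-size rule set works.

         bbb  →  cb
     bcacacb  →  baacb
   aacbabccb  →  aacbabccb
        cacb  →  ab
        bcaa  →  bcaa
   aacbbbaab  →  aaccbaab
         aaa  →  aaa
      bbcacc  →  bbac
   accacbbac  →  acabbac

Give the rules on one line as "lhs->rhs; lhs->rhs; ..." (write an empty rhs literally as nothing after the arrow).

  | bbb => cb
  | bcacacb => baacb
  | aacbabccb
  | cacb => ab

bbb->cb; cac->a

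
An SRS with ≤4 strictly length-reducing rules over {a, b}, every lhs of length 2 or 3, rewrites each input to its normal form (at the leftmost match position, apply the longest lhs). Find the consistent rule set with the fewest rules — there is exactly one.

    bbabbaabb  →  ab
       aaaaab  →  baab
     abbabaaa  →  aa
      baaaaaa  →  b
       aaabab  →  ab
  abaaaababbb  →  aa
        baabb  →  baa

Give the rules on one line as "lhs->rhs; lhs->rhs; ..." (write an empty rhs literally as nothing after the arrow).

aaa->b; bab->; bb->; bbb->ab

  | bbabbaabb => abbaabb => aaabb => bbb => ab
  | aaaaab => baab
  | abbabaaa => aabaaa => aabb => aa
  | baaaaaa => bbaaa => aaa => b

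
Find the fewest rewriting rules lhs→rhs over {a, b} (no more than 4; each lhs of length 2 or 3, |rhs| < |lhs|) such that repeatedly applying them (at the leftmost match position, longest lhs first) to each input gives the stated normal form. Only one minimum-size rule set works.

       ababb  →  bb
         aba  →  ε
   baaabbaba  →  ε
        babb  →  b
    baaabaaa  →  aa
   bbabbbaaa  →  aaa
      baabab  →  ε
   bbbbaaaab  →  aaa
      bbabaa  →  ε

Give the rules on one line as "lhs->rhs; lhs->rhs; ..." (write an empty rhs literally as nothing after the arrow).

  | ababb => abbb => bb
  | aba => ab => ε
  | baaabbaba => aaabbaba => aababa => aabba => aba => ab => ε
  | babb => abb => b

ab->; aba->ab; ba->a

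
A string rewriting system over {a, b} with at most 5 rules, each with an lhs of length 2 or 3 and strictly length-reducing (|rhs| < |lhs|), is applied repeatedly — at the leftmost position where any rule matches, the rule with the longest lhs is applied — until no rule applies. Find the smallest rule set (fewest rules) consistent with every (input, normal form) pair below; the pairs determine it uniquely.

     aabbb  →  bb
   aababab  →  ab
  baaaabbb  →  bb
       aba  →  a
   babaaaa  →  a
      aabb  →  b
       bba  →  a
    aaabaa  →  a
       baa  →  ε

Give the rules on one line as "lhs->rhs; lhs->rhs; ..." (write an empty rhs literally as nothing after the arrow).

  | aabbb => abbb => bb
  | aababab => ababab => aabab => abab => aab => ab
  | baaaabbb => aabbb => abbb => bb
  | aba => aa => a

aa->a; abb->b; ba->a; baa->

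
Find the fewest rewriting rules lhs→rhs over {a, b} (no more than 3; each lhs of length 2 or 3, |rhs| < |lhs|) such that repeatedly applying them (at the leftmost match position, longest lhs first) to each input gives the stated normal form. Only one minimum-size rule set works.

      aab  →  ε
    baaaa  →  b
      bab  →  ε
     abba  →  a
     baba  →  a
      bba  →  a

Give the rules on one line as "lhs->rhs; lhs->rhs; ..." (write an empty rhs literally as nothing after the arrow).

  | aab => bb => ε
  | baaaa => bbaa => aa => b
  | bab => bb => ε
  | abba => bba => a

aa->b; ab->b; bb->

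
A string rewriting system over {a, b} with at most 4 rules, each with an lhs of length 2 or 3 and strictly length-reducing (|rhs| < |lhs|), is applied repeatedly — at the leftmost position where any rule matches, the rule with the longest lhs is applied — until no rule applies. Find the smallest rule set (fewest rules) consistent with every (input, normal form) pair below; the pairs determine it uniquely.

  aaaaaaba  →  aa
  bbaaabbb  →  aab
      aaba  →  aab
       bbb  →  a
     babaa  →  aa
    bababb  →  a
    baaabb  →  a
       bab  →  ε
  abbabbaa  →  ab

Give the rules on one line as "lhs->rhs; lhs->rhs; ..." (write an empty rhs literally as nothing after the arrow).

  | aaaaaaba => abaaaba => abaaba => ababa => abba => aa
  | bbaaabbb => aaabbb => abbbb => aab
  | aaba => aab
  | bbb => a

aaa->ab; ba->b; bb->; bbb->a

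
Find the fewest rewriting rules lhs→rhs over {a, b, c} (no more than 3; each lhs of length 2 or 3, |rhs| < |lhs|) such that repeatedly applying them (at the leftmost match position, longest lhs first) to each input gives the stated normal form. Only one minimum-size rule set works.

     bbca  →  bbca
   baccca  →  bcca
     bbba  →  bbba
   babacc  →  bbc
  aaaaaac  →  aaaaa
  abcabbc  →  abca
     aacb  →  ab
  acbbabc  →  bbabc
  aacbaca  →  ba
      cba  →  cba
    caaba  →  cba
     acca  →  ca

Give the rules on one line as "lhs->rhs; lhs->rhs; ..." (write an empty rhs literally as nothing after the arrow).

  | bbca
  | baccca => bcca
  | bbba
  | babacc => bbacc => bbc

aba->ba; abb->aa; ac->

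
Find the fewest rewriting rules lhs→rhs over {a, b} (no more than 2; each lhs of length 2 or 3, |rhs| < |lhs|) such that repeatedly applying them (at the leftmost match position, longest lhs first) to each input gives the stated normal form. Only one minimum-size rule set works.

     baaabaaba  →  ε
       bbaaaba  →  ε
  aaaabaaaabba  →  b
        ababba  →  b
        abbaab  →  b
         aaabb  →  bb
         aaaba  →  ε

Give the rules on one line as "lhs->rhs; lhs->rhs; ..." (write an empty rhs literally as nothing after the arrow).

  | baaabaaba => aabaaba => abaaba => baaba => aba => ba => ε
  | bbaaaba => baaba => aba => ba => ε
  | aaaabaaaabba => aaabaaaabba => aabaaaabba => abaaaabba => baaaabba => aaabba => aabba => abba => bba => b
  | ababba => babba => bba => b

ab->b; ba->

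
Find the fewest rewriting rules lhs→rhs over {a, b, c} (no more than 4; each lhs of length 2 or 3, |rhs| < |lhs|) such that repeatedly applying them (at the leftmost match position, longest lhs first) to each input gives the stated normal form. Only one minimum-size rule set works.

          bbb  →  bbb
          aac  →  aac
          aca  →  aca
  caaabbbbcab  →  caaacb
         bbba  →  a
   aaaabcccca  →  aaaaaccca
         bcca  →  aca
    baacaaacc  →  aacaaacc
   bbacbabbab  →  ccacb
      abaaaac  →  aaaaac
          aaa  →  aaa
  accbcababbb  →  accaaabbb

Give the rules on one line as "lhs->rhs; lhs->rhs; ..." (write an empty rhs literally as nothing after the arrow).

  | bbb
  | aac
  | aca
  | caaabbbbcab => caaabbab => caaacb

ba->a; bba->c; bbc->; bc->a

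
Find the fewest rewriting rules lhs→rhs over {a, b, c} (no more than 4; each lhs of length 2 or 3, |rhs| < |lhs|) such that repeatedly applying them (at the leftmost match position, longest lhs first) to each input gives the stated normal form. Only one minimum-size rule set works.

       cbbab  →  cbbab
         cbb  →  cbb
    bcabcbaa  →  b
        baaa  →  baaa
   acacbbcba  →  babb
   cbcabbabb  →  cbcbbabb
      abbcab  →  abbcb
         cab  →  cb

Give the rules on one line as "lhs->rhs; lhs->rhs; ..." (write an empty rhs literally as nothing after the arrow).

acc->ba; ca->c; cba->

  | cbbab
  | cbb
  | bcabcbaa => bcbcbaa => bcba => b
  | baaa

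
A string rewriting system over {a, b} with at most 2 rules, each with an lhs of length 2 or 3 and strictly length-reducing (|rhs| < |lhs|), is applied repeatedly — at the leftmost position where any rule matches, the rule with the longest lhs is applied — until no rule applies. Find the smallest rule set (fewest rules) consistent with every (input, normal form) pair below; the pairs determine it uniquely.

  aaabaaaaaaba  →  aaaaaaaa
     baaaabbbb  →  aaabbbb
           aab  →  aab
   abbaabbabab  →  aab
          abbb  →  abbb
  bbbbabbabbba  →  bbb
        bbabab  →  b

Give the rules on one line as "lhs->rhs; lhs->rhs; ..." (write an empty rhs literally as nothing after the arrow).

  | aaabaaaaaaba => aaaaaaaaba => aaaaaaaa
  | baaaabbbb => aaabbbb
  | aab
  | abbaabbabab => aabbabab => aabab => aab

ba->; bba->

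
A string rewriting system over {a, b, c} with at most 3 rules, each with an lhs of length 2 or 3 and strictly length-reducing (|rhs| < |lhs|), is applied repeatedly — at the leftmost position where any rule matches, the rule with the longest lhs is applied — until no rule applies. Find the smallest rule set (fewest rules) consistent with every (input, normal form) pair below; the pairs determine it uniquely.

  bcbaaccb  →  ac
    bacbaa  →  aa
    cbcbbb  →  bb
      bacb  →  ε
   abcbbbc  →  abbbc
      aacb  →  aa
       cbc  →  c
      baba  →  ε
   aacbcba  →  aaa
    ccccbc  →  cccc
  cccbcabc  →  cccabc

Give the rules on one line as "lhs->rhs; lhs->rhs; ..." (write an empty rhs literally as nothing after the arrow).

  | bcbaaccb => baaccb => accb => ac
  | bacbaa => cbaa => aa
  | cbcbbb => cbbb => bb
  | bacb => cb => ε

ba->; cb->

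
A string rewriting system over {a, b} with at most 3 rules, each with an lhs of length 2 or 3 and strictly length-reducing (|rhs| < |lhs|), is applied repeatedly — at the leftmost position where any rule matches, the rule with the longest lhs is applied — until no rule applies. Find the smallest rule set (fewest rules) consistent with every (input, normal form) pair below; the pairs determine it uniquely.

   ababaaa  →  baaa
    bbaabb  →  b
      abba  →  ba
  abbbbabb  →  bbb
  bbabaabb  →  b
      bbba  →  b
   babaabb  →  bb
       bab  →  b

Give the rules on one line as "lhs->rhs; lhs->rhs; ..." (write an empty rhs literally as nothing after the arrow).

ab->; aba->; bba->

  | ababaaa => baaa
  | bbaabb => abb => b
  | abba => ba
  | abbbbabb => bbbabb => bbb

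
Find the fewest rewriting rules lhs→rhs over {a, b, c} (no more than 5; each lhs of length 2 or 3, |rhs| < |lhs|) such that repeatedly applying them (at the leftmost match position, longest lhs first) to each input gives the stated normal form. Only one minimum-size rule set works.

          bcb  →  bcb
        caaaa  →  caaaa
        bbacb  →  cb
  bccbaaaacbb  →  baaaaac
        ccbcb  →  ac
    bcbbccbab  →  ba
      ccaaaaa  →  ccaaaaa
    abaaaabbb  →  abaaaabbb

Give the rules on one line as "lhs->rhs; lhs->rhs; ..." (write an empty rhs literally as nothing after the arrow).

  | bcb
  | caaaa
  | bbacb => cb
  | bccbaaaacbb => baaaaacbb => baaaaacb => baaaaac

acb->ac; bba->; cab->a; ccb->a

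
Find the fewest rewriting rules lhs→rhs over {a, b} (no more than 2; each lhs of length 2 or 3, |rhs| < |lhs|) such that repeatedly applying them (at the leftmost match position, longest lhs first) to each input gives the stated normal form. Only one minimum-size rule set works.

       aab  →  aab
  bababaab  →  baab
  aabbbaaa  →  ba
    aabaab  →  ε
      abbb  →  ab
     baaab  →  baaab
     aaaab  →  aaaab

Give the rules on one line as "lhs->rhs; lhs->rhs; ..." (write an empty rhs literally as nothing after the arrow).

aba->b; bb->

  | aab
  | bababaab => bbbaab => baab
  | aabbbaaa => aabaaa => abaa => ba
  | aabaab => abab => bb => ε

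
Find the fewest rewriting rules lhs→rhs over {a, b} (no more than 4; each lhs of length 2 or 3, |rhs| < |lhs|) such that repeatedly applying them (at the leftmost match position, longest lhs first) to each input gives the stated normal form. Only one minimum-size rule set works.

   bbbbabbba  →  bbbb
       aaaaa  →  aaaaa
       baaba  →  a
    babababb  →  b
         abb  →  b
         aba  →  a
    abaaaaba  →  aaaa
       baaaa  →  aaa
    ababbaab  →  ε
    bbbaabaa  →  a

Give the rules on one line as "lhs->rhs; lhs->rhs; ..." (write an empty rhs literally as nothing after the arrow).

  | bbbbabbba => bbbbba => bbbb
  | aaaaa
  | baaba => aba => a
  | babababb => ababb => abb => b

ab->; ba->; bab->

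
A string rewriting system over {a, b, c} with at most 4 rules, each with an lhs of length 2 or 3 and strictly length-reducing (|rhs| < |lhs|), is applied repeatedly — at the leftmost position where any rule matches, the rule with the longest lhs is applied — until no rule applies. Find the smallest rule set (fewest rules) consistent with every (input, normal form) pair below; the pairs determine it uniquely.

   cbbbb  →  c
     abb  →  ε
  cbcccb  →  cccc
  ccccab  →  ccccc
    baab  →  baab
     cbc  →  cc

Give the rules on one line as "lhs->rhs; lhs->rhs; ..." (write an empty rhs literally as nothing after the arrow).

  | cbbbb => cbbb => cbb => cb => c
  | abb => ε
  | cbcccb => ccccb => cccc
  | ccccab => ccccc

abb->; cab->cc; cb->c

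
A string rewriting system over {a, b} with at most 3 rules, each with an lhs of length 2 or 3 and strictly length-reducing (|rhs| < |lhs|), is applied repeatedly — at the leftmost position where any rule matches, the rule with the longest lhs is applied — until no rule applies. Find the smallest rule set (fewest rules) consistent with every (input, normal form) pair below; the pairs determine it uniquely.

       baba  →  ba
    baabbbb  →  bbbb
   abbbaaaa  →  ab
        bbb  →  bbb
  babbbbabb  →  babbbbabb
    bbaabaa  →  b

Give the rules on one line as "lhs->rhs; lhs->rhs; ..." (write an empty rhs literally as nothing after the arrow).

aba->a; baa->

  | baba => ba
  | baabbbb => bbbb
  | abbbaaaa => abbaa => ab
  | bbb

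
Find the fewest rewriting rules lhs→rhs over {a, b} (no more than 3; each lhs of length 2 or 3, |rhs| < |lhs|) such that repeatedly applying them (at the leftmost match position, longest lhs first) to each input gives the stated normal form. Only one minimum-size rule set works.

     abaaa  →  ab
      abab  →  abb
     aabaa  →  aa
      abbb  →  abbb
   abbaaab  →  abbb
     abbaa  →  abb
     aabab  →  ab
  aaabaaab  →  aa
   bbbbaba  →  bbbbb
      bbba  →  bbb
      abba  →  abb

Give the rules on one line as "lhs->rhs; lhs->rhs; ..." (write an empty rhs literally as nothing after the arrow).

  | abaaa => abaa => aba => ab
  | abab => abb
  | aabaa => aa
  | abbb

aab->; ba->b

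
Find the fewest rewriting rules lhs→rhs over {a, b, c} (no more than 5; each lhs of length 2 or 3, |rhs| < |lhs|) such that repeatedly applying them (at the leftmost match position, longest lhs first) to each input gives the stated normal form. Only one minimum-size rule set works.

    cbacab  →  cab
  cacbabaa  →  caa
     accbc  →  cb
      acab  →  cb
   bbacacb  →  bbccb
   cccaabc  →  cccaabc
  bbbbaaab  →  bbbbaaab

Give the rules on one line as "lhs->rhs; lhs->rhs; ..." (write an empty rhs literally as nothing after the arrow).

aba->a; aca->c; cba->; cbc->ab

  | cbacab => cab
  | cacbabaa => cabaa => caa
  | accbc => acab => cb
  | acab => cb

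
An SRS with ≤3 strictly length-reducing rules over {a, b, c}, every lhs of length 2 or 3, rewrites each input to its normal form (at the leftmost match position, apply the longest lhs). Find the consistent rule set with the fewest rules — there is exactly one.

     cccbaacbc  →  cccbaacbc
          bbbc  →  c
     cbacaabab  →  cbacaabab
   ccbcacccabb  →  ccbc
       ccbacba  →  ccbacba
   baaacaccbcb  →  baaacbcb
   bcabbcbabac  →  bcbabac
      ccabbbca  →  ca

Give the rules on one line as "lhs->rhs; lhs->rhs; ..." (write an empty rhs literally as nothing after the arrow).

bb->c; bbb->; cac->

  | cccbaacbc
  | bbbc => c
  | cbacaabab
  | ccbcacccabb => ccbccabb => ccbccac => ccbc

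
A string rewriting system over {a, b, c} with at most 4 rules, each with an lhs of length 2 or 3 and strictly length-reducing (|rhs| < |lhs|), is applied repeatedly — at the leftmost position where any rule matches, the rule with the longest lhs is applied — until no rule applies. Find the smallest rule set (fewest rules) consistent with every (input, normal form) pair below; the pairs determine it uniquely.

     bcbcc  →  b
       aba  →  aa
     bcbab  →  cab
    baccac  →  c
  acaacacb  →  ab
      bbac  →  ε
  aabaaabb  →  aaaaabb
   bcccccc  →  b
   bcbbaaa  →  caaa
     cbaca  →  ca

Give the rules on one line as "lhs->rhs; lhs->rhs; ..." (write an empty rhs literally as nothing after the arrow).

  | bcbcc => cbcc => ccc => b
  | aba => aa
  | bcbab => cbab => cab
  | baccac => accac => cac => c

ac->; ba->a; bc->c; ccc->b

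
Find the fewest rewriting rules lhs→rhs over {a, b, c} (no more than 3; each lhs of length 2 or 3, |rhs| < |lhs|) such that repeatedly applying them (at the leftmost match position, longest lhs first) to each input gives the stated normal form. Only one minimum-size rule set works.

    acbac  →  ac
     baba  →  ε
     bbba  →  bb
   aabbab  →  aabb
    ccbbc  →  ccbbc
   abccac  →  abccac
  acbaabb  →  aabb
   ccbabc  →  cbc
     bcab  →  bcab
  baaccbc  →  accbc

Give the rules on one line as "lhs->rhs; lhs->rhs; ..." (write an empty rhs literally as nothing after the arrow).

  | acbac => ac
  | baba => ba => ε
  | bbba => bb
  | aabbab => aabb

ba->; cba->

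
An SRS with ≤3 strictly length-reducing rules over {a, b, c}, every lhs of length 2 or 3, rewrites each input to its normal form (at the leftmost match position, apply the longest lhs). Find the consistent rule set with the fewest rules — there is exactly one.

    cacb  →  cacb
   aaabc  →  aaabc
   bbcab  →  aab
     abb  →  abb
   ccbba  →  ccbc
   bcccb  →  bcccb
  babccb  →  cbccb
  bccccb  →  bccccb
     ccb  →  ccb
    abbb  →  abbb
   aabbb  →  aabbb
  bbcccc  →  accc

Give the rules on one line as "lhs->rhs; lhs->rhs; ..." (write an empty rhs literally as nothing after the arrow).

  | cacb
  | aaabc
  | bbcab => aab
  | abb

ba->c; bbc->a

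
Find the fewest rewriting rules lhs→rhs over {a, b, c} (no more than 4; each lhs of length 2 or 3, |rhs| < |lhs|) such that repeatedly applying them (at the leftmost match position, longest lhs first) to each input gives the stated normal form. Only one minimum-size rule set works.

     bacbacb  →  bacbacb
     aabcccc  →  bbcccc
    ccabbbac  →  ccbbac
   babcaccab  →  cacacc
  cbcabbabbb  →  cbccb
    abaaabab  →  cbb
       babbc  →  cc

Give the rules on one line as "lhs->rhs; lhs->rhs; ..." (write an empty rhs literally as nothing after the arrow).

  | bacbacb
  | aabcccc => bbcccc
  | ccabbbac => ccbbac
  | babcaccab => cacaccab => cacacc

aa->b; ab->; bab->ca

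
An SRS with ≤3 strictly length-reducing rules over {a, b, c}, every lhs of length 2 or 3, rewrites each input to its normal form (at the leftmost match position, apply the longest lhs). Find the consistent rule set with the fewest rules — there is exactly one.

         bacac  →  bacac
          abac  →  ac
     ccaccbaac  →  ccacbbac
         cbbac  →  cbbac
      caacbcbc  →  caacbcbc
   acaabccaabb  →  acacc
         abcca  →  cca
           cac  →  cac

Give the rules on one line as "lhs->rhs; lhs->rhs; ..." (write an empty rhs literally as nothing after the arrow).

ab->; cba->bb

  | bacac
  | abac => ac
  | ccaccbaac => ccacbbac
  | cbbac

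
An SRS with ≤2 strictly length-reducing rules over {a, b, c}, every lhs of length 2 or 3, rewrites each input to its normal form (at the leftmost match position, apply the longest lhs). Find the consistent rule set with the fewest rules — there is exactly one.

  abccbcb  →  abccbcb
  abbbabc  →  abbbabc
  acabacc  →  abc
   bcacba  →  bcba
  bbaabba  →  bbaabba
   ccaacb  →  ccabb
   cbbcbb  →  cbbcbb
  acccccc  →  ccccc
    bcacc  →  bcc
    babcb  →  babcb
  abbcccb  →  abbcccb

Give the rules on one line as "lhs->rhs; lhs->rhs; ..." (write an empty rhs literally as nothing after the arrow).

  | abccbcb
  | abbbabc
  | acabacc => abacc => abc
  | bcacba => bcba

aac->ab; ac->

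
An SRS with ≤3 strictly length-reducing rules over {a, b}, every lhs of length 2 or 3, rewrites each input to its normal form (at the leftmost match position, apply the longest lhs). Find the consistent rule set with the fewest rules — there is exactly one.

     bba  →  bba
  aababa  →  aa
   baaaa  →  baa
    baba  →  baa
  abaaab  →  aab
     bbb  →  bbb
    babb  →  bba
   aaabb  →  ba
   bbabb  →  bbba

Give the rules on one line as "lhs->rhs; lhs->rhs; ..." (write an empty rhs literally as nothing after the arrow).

  | bba
  | aababa => aaaba => aba => aa
  | baaaa => baa
  | baba => baa

aaa->a; aba->aa; abb->ba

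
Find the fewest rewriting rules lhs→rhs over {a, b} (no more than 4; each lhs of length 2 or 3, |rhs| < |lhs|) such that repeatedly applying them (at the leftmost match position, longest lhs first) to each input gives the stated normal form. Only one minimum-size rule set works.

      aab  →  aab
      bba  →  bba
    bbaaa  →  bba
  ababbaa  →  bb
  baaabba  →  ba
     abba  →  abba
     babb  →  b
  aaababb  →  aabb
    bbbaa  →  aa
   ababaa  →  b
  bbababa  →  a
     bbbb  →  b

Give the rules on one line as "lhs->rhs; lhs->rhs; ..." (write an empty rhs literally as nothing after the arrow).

aba->; baa->b; bab->; bbb->

  | aab
  | bba
  | bbaaa => bba
  | ababbaa => bbaa => bb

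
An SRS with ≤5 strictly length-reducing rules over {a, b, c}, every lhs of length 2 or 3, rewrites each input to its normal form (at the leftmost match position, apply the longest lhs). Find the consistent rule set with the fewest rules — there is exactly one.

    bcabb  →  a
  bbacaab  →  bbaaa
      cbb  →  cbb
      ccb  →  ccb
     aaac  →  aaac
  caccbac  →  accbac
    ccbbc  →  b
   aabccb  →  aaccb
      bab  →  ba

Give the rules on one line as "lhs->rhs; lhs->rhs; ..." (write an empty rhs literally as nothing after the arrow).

  | bcabb => cabb => abb => ab => a
  | bbacaab => bbaaab => bbaaa
  | cbb
  | ccb

ab->a; bc->c; ca->a; ccc->b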